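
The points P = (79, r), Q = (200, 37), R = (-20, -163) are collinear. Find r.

Collinearity: (P − Q) must be parallel to (R − Q) = (-220, -200).
Cross-multiplying the components: (r − 37)·(-220) = (-121)·(-200).
Solving gives r = -73.

-73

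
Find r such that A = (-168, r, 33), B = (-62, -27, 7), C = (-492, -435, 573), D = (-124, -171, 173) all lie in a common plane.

-13

Coplanarity ⇔ det[AB; AC; AD] = 0.
Expanding, this is linear in r: (-36288)r + (-471744) = 0.
So r = -13.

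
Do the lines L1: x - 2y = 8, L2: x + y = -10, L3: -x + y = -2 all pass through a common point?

Lines aᵢx + bᵢy = cᵢ with pairwise distinct directions are concurrent exactly when det[aᵢ bᵢ cᵢ] = 0.
Here the determinant is 0.
It vanishes, so the lines are concurrent at (-4, -6).

Yes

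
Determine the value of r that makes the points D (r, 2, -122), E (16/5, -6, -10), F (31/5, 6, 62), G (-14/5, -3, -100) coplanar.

The points are coplanar iff DE · (DF × DG) = 0.
Expanding, this is linear in r: (1296)r + (31104/5) = 0.
So r = -24/5.

-24/5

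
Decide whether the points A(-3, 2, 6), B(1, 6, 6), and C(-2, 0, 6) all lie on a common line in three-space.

No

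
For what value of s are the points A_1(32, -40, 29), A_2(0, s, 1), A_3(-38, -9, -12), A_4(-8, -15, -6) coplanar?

-20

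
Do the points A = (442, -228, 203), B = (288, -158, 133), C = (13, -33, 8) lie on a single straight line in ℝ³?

AB = (-154, 70, -70), AC = (-429, 195, -195).
Each component of AC is 39/14 times the corresponding component of AB, so AC = 39/14·AB and the points are collinear.

Yes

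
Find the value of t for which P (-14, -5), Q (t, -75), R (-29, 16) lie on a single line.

Collinearity: (Q − P) must be parallel to (R − P) = (-15, 21).
Cross-multiplying the components: (t − (-14))·(21) = (-70)·(-15).
Solving gives t = 36.

36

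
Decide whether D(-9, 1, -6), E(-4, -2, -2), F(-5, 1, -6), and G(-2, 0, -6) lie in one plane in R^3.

No

With D as base: DE = (5, -3, 4), DF = (4, 0, 0), DG = (7, -1, 0).
DF × DG = (0, 0, -4).
DE · (DF × DG) = -16.
Since -16 ≠ 0, the four points are not coplanar.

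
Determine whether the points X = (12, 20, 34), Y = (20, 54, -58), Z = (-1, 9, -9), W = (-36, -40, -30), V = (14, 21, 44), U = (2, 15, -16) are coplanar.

No

The plane through X, Y, Z has normal n = XY × XZ = (-2474, 1540, 354) and equation n·P = 13148.
Checking the remaining points: n·W = 16844, n·V = 13280, n·U = 12488.
Since n·W = 16844 ≠ 13148, W is off the plane and the points are not all coplanar.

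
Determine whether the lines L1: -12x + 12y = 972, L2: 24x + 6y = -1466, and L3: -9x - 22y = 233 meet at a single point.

Lines aᵢx + bᵢy = cᵢ with pairwise distinct directions are concurrent exactly when det[aᵢ bᵢ cᵢ] = 0.
Here the determinant is 744.
Nonzero, so no common point exists.

No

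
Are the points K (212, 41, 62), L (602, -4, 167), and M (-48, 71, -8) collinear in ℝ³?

Yes

KL = (390, -45, 105), KM = (-260, 30, -70).
KL × KM = (0, 0, 0).
The cross product vanishes, so the three points are collinear.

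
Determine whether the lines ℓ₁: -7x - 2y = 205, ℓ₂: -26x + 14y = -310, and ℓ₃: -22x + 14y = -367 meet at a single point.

No

Lines aᵢx + bᵢy = cᵢ with pairwise distinct directions are concurrent exactly when det[aᵢ bᵢ cᵢ] = 0.
Here the determinant is -450.
Nonzero, so no common point exists.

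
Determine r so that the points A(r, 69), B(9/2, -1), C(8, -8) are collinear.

-61/2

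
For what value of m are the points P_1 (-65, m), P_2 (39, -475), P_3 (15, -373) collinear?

-33

The three points are collinear iff det[P_1P_2; P_1P_3] = 0.
This determinant is linear in m: (-24)m + (-792) = 0, so m = -33.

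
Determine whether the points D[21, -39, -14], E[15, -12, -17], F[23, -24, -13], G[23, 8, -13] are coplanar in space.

The four points are coplanar iff the 3×3 determinant with rows DE, DF, DG is zero.
Rows: (-6, 27, -3), (2, 15, 1), (2, 47, 1).
Expanding along the first row: (-6)(-32) − (27)(0) + (-3)(64) = 0.
Zero determinant ⇒ coplanar.

Yes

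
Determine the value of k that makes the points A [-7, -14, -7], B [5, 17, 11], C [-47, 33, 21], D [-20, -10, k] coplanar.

The points are coplanar iff AB · (AC × AD) = 0.
Expanding, this is linear in k: (1804)k + (8118) = 0.
So k = -9/2.

-9/2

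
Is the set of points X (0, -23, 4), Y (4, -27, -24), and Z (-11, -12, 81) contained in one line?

Yes

XY = (4, -4, -28), XZ = (-11, 11, 77).
Each component of XZ is -11/4 times the corresponding component of XY, so XZ = -11/4·XY and the points are collinear.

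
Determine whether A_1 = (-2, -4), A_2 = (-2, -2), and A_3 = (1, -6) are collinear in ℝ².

No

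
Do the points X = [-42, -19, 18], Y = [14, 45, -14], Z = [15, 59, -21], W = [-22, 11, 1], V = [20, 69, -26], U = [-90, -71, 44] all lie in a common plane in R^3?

The plane through X, Y, Z has normal n = XY × XZ = (0, 360, 720) and equation n·P = 6120.
Checking the remaining points: n·W = 4680, n·V = 6120, n·U = 6120.
Since n·W = 4680 ≠ 6120, W is off the plane and the points are not all coplanar.

No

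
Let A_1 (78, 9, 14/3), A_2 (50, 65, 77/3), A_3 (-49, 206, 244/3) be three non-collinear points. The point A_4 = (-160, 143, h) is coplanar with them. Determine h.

215/3

The plane through A_1, A_2, A_3 has equation (469/3)x − (1561/3)y + 1596z = 14959.
Substituting A_4: (1596)h + (-99421) = 14959, so h = 215/3.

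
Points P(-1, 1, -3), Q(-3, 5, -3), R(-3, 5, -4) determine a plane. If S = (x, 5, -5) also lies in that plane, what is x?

A normal to the plane is n = PQ × PR = (-4, -2, 0).
S lies in the plane iff n · PS = 0.
This gives (-4)x + (-12) = 0, so x = -3.

-3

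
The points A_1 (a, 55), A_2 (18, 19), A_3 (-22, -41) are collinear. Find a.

42

The three points are collinear iff det[A_1A_2; A_1A_3] = 0.
This determinant is linear in a: (60)a + (-2520) = 0, so a = 42.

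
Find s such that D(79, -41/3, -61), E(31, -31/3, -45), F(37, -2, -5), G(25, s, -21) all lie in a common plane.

-16/3

Normal to plane DEF: n = (0, 2016, -420); plane equation n·P = -1932.
Requiring n·G = -1932: (2016)s + (8820) = -1932.
So s = -16/3.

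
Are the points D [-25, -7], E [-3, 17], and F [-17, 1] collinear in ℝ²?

DE = (22, 24), DF = (8, 8).
Twice the signed area of △DEF is (22)(8) − (24)(8) = -16.
The area is nonzero, so the three points are not collinear.

No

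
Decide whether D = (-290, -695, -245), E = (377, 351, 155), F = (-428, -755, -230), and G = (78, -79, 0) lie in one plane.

Yes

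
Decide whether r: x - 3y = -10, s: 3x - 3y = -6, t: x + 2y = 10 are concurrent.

Yes

The three lines meet at one point iff the augmented coefficient matrix [aᵢ bᵢ cᵢ] has rank < 3, i.e. its determinant vanishes.
Here the determinant is 0.
It vanishes, so the lines are concurrent at (2, 4).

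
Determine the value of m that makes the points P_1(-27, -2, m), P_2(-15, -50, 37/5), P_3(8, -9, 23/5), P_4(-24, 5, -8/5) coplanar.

-1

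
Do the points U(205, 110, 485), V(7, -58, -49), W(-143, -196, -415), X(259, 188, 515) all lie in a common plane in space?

Yes

With U as base: UV = (-198, -168, -534), UW = (-348, -306, -900), UX = (54, 78, 30).
UW × UX = (61020, -38160, -10620).
UV · (UW × UX) = 0.
The scalar triple product vanishes, so the four points are coplanar.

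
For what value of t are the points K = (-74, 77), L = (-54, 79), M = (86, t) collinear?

Collinearity: (M − K) must be parallel to (L − K) = (20, 2).
Cross-multiplying the components: (t − 77)·(20) = (160)·(2).
Solving gives t = 93.

93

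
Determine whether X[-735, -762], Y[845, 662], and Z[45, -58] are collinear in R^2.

XY = (1580, 1424), XZ = (780, 704).
det[XY; XZ] = (1580)(704) − (1424)(780) = 1600.
The determinant is nonzero, so they are not collinear.

No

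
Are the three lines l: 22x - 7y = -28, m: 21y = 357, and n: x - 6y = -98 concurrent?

Lines aᵢx + bᵢy = cᵢ with pairwise distinct directions are concurrent exactly when det[aᵢ bᵢ cᵢ] = 0.
Here the determinant is -63.
Nonzero, so no common point exists.

No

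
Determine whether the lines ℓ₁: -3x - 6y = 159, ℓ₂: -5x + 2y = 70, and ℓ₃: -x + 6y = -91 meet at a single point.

Intersecting ℓ₁ and ℓ₂: solving the 2×2 system gives (x, y) = (-41/2, -65/4).
Substitute into ℓ₃: (-1)(-41/2) + (6)(-65/4) = -77.
But ℓ₃ requires -91 ≠ -77, so the three lines have no common point.

No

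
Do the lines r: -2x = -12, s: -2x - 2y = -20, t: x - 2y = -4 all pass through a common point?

No

Intersecting r and s: solving the 2×2 system gives (x, y) = (6, 4).
Substitute into t: (1)(6) + (-2)(4) = -2.
But t requires -4 ≠ -2, so the three lines have no common point.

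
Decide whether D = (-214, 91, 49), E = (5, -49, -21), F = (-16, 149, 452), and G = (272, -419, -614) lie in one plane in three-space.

No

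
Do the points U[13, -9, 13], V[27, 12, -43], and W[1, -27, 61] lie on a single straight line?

Yes

UV = (14, 21, -56), UW = (-12, -18, 48).
UV × UW = (0, 0, 0).
The cross product vanishes, so the three points are collinear.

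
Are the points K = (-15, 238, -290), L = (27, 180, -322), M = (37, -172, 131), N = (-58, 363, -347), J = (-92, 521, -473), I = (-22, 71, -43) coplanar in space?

The plane through K, L, M has normal n = KL × KM = (-37538, -19346, -14204) and equation n·P = 77882.
Checking the remaining points: n·N = 83394, n·J = 92722, n·I = 63042.
Since n·N = 83394 ≠ 77882, N is off the plane and the points are not all coplanar.

No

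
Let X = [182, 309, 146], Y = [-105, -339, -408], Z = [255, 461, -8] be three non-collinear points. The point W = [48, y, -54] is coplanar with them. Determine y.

Coplanarity requires XY · (XZ × XW) = 0.
XY = (-287, -648, -554), XZ = (73, 152, -154); the triple product is linear in y with coefficient -84640 and constant term 761760.
Setting it to zero: y = 9.

9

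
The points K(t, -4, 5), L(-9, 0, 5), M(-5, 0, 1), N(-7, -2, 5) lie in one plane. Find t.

The points are coplanar iff KL · (KM × KN) = 0.
Expanding, this is linear in t: (8)t + (40) = 0.
So t = -5.

-5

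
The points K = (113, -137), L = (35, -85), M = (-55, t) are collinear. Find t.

-25

The three points are collinear iff det[KL; KM] = 0.
This determinant is linear in t: (-78)t + (-1950) = 0, so t = -25.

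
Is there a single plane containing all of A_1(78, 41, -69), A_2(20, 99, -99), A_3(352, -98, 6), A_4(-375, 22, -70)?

No

The four points are coplanar iff the 3×3 determinant with rows A_1A_2, A_1A_3, A_1A_4 is zero.
Rows: (-58, 58, -30), (274, -139, 75), (-453, -19, -1).
Expanding along the first row: (-58)(1564) − (58)(33701) + (-30)(-68173) = -180.
Nonzero ⇒ not coplanar.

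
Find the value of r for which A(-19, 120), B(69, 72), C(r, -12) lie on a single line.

223

The three points are collinear iff det[AB; AC] = 0.
This determinant is linear in r: (48)r + (-10704) = 0, so r = 223.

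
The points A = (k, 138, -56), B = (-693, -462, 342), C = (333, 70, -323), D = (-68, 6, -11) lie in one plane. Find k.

43

The points are coplanar iff AB · (AC × AD) = 0.
Expanding, this is linear in k: (-123424)k + (5307232) = 0.
So k = 43.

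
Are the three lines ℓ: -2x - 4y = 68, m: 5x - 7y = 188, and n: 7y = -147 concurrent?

Intersecting ℓ and m: solving the 2×2 system gives (x, y) = (138/17, -358/17).
Substitute into n: (0)(138/17) + (7)(-358/17) = -2506/17.
But n requires -147 ≠ -2506/17, so the three lines have no common point.

No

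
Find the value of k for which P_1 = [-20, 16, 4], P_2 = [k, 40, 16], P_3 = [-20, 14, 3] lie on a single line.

-20

Direction P_1P_3 = (0, -2, -1). From the y-coordinate of P_2, the parameter along the line is τ = (40 − 16)/(-2) = -12.
Then k = (-20) + (-12)·(0) = -20.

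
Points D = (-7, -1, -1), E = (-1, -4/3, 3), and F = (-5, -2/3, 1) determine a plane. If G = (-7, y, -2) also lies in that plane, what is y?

-5/3

The plane through D, E, F has equation −2x − 4y + (8/3)z = 46/3.
Substituting G: (-4)y + (26/3) = 46/3, so y = -5/3.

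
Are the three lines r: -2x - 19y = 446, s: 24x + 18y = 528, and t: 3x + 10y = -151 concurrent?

Yes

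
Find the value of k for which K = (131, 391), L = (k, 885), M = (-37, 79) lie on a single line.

397

The three points are collinear iff det[KL; KM] = 0.
This determinant is linear in k: (-312)k + (123864) = 0, so k = 397.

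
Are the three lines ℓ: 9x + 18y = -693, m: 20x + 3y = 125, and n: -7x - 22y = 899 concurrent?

The three lines meet at one point iff the augmented coefficient matrix [aᵢ bᵢ cᵢ] has rank < 3, i.e. its determinant vanishes.
Here the determinant is 0.
It vanishes, so the lines are concurrent at (13, -45).

Yes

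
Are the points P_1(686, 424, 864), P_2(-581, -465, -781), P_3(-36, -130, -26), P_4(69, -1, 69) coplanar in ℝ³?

No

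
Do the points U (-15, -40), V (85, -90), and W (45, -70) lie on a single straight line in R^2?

Yes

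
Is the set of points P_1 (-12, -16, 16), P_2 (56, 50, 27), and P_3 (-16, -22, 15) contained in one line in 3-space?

No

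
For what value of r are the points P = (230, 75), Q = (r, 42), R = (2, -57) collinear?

Collinearity: (Q − P) must be parallel to (R − P) = (-228, -132).
Cross-multiplying the components: (r − 230)·(-132) = (-33)·(-228).
Solving gives r = 173.

173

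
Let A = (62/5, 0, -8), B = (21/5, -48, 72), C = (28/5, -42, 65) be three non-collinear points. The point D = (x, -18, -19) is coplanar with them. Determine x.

21/5

The plane through A, B, C has equation −144x + (273/5)y + 18z = -9648/5.
Substituting D: (-144)x + (-6624/5) = -9648/5, so x = 21/5.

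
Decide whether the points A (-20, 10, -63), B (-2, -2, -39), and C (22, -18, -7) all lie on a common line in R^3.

AB = (18, -12, 24), AC = (42, -28, 56).
Each component of AC is 7/3 times the corresponding component of AB, so AC = 7/3·AB and the points are collinear.

Yes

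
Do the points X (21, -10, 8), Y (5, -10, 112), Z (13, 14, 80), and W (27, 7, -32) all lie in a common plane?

No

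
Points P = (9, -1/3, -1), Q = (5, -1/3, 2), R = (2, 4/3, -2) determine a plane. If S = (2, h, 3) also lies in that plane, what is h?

A normal to the plane is n = PQ × PR = (-5, -25, -20/3).
S lies in the plane iff n · PS = 0.
This gives (-25)h + (0) = 0, so h = 0.

0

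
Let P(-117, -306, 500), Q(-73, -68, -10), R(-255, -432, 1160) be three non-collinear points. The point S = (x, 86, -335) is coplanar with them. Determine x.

-46

A normal to the plane is n = PQ × PR = (92820, 41340, 27300).
S lies in the plane iff n · PS = 0.
This gives (92820)x + (4269720) = 0, so x = -46.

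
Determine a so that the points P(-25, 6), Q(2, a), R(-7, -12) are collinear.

-21

The three points are collinear iff det[PQ; PR] = 0.
This determinant is linear in a: (-18)a + (-378) = 0, so a = -21.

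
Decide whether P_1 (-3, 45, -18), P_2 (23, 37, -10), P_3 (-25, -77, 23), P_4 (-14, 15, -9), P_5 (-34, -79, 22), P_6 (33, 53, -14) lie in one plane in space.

The plane through P_1, P_2, P_3 has normal n = P_1P_2 × P_1P_3 = (648, -1242, -3348) and equation n·P = 2430.
Checking the remaining points: n·P_4 = 2430, n·P_5 = 2430, n·P_6 = 2430.
All equal 2430, so all 6 points lie in one plane.

Yes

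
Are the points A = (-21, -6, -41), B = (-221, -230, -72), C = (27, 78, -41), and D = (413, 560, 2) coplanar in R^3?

With A as base: AB = (-200, -224, -31), AC = (48, 84, 0), AD = (434, 566, 43).
AC × AD = (3612, -2064, -9288).
AB · (AC × AD) = 27864.
Since 27864 ≠ 0, the four points are not coplanar.

No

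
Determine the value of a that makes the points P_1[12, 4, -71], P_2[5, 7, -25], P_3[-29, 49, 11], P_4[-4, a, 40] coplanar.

The points are coplanar iff P_1P_2 · (P_1P_3 × P_1P_4) = 0.
Expanding, this is linear in a: (-1312)a + (13120) = 0.
So a = 10.

10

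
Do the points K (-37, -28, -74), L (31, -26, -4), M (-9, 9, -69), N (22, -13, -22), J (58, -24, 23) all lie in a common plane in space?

Yes

The plane through K, L, M has normal n = KL × KM = (-2580, 1620, 2460) and equation n·P = -131940.
Checking the remaining points: n·N = -131940, n·J = -131940.
All equal -131940, so all 5 points lie in one plane.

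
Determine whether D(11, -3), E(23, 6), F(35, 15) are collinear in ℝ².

Yes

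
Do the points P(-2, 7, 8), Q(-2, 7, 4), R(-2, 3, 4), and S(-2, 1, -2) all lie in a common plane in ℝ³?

With P as base: PQ = (0, 0, -4), PR = (0, -4, -4), PS = (0, -6, -10).
PR × PS = (16, 0, 0).
PQ · (PR × PS) = 0.
The scalar triple product vanishes, so the four points are coplanar.

Yes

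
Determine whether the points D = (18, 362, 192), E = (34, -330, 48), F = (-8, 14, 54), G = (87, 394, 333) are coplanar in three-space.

With D as base: DE = (16, -692, -144), DF = (-26, -348, -138), DG = (69, 32, 141).
DF × DG = (-44652, -5856, 23180).
DE · (DF × DG) = 0.
The scalar triple product vanishes, so the four points are coplanar.

Yes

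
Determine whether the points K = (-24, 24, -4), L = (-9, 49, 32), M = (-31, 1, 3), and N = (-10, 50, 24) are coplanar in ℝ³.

Yes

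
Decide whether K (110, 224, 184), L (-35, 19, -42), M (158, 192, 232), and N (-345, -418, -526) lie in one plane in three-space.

No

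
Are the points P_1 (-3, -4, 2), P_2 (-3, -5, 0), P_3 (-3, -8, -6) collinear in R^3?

Yes

P_1P_2 = (0, -1, -2), P_1P_3 = (0, -4, -8).
P_1P_2 × P_1P_3 = (0, 0, 0).
The cross product vanishes, so the three points are collinear.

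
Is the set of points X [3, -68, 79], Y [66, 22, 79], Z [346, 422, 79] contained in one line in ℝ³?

Yes

XY = (63, 90, 0), XZ = (343, 490, 0).
Each component of XZ is 49/9 times the corresponding component of XY, so XZ = 49/9·XY and the points are collinear.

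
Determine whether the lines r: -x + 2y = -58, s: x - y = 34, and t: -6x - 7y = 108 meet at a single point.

Yes

The three lines meet at one point iff the augmented coefficient matrix [aᵢ bᵢ cᵢ] has rank < 3, i.e. its determinant vanishes.
Here the determinant is 0.
It vanishes, so the lines are concurrent at (10, -24).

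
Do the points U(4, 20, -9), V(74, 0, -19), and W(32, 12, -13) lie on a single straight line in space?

UV = (70, -20, -10), UW = (28, -8, -4).
UV × UW = (0, 0, 0).
The cross product vanishes, so the three points are collinear.

Yes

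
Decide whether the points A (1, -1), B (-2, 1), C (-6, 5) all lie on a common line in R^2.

AB = (-3, 2), AC = (-7, 6).
If collinear, AC would be a scalar multiple of AB. But (-3)·(6) ≠ (2)·(-7) (difference -4), so they are not parallel; the points are not collinear.

No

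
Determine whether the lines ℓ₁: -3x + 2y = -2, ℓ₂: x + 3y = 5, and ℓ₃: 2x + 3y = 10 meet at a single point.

Intersecting ℓ₁ and ℓ₂: solving the 2×2 system gives (x, y) = (16/11, 13/11).
Substitute into ℓ₃: (2)(16/11) + (3)(13/11) = 71/11.
But ℓ₃ requires 10 ≠ 71/11, so the three lines have no common point.

No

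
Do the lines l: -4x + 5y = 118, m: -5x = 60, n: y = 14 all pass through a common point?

Yes

Intersecting l and m: solving the 2×2 system gives (x, y) = (-12, 14).
Substitute into n: (0)(-12) + (1)(14) = 14.
This equals 14, so (-12, 14) lies on all three lines and they are concurrent.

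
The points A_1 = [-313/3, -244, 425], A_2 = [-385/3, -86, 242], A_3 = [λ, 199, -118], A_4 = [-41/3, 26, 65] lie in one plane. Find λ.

-265/3

Normal to plane A_1A_2A_4: n = (-7470, -25232, -62416/3); plane equation n·P = -5718866/3.
Requiring n·A_3 = -5718866/3: (-7470)λ + (-7698416/3) = -5718866/3.
So λ = -265/3.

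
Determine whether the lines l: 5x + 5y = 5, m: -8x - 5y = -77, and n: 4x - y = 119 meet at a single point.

The three lines meet at one point iff the augmented coefficient matrix [aᵢ bᵢ cᵢ] has rank < 3, i.e. its determinant vanishes.
Here the determinant is 0.
It vanishes, so the lines are concurrent at (24, -23).

Yes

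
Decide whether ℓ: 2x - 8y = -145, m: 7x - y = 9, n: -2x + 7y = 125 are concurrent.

No

Intersecting ℓ and m: solving the 2×2 system gives (x, y) = (217/54, 1033/54).
Substitute into n: (-2)(217/54) + (7)(1033/54) = 6797/54.
But n requires 125 ≠ 6797/54, so the three lines have no common point.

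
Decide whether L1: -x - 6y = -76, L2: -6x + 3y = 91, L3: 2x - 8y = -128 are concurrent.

No

Intersecting L1 and L2: solving the 2×2 system gives (x, y) = (-106/13, 547/39).
Substitute into L3: (2)(-106/13) + (-8)(547/39) = -5012/39.
But L3 requires -128 ≠ -5012/39, so the three lines have no common point.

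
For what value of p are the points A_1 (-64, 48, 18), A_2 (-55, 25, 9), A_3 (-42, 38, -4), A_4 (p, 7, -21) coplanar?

Normal to plane A_1A_2A_3: n = (416, 0, 416); plane equation n·P = -19136.
Requiring n·A_4 = -19136: (416)p + (-8736) = -19136.
So p = -25.

-25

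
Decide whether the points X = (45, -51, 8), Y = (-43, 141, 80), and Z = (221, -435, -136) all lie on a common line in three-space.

Yes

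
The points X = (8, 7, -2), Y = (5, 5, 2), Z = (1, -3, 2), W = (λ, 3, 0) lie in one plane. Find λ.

5

The points are coplanar iff XY · (XZ × XW) = 0.
Expanding, this is linear in λ: (32)λ + (-160) = 0.
So λ = 5.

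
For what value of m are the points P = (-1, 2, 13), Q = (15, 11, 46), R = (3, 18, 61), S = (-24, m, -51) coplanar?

-50/3

Coplanarity ⇔ det[PQ; PR; PS] = 0.
Expanding, this is linear in m: (-636)m + (-10600) = 0.
So m = -50/3.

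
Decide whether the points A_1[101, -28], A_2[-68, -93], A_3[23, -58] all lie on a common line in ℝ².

Yes

A_1A_2 = (-169, -65), A_1A_3 = (-78, -30).
Twice the signed area of △A_1A_2A_3 is (-169)(-30) − (-65)(-78) = 0.
The triangle is degenerate (zero area), so the points are collinear.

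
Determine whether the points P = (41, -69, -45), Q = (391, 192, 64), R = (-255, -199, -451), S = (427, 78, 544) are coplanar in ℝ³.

With P as base: PQ = (350, 261, 109), PR = (-296, -130, -406), PS = (386, 147, 589).
PR × PS = (-16888, 17628, 6668).
PQ · (PR × PS) = -583080.
Since -583080 ≠ 0, the four points are not coplanar.

No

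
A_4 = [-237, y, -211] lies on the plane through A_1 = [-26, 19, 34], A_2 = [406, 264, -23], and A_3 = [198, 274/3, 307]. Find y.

A normal to the plane is n = A_1A_2 × A_1A_3 = (71008, -130704, -23632).
A_4 lies in the plane iff n · A_1A_4 = 0.
This gives (-130704)y + (-6709472) = 0, so y = -154/3.

-154/3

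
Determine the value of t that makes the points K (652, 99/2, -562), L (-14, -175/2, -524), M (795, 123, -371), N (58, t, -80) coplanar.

Normal to plane KLM: n = (-28960, 132640, -29360); plane equation n·P = 4184080.
Requiring n·N = 4184080: (132640)t + (669120) = 4184080.
So t = 53/2.

53/2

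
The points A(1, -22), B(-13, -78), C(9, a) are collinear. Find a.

Collinearity: (C − A) must be parallel to (B − A) = (-14, -56).
Cross-multiplying the components: (a − (-22))·(-14) = (8)·(-56).
Solving gives a = 10.

10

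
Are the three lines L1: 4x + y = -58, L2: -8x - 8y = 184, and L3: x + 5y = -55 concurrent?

No

The three lines meet at one point iff the augmented coefficient matrix [aᵢ bᵢ cᵢ] has rank < 3, i.e. its determinant vanishes.
Here the determinant is -320.
Nonzero, so no common point exists.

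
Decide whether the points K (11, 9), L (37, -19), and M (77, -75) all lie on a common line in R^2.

KL = (26, -28), KM = (66, -84).
det[KL; KM] = (26)(-84) − (-28)(66) = -336.
The determinant is nonzero, so they are not collinear.

No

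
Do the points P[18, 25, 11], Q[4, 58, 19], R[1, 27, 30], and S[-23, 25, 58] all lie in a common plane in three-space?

A normal to the plane through P, Q, R is n = PQ × PR = (611, 130, 533).
The plane has equation n·X = 20111. For S: n·S = 20111.
Equal, so S lies in the plane and all four are coplanar.

Yes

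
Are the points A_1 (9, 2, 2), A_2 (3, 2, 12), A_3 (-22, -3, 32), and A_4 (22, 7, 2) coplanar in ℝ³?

The four points are coplanar iff the 3×3 determinant with rows A_1A_2, A_1A_3, A_1A_4 is zero.
Rows: (-6, 0, 10), (-31, -5, 30), (13, 5, 0).
Expanding along the first row: (-6)(-150) − (0)(-390) + (10)(-90) = 0.
Zero determinant ⇒ coplanar.

Yes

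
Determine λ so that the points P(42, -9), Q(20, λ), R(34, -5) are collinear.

The three points are collinear iff det[PQ; PR] = 0.
This determinant is linear in λ: (8)λ + (-16) = 0, so λ = 2.

2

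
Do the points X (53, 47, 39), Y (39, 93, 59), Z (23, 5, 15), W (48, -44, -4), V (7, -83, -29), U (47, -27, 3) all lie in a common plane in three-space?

No

The plane through X, Y, Z has normal n = XY × XZ = (-264, -936, 1968) and equation n·P = 18768.
Checking the remaining points: n·W = 20640, n·V = 18768, n·U = 18768.
Since n·W = 20640 ≠ 18768, W is off the plane and the points are not all coplanar.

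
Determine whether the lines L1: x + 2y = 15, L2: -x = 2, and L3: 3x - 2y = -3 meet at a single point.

No

Intersecting L1 and L2: solving the 2×2 system gives (x, y) = (-2, 17/2).
Substitute into L3: (3)(-2) + (-2)(17/2) = -23.
But L3 requires -3 ≠ -23, so the three lines have no common point.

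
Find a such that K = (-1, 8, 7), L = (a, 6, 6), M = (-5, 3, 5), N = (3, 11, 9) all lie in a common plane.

Normal to plane KMN: n = (-4, 0, 8); plane equation n·P = 60.
Requiring n·L = 60: (-4)a + (48) = 60.
So a = -3.

-3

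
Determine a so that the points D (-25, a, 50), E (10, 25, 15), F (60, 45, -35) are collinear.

11

Collinearity requires DE × DF = 0; each component is linear in a.
The x-component gives (50)a + (-550) = 0, so a = 11.
The remaining components then also vanish.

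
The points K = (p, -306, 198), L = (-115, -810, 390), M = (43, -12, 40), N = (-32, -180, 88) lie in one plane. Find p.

32

The points are coplanar iff KL · (KM × KN) = 0.
Expanding, this is linear in p: (20496)p + (-655872) = 0.
So p = 32.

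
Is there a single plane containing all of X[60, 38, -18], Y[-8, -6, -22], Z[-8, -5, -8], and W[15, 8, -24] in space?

No

The four points are coplanar iff the 3×3 determinant with rows XY, XZ, XW is zero.
Rows: (-68, -44, -4), (-68, -43, 10), (-45, -30, -6).
Expanding along the first row: (-68)(558) − (-44)(858) + (-4)(105) = -612.
Nonzero ⇒ not coplanar.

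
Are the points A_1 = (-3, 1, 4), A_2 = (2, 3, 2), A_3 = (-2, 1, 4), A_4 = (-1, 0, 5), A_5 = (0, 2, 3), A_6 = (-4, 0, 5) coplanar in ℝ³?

Yes

The plane through A_1, A_2, A_3 has normal n = A_1A_2 × A_1A_3 = (0, -2, -2) and equation n·P = -10.
Checking the remaining points: n·A_4 = -10, n·A_5 = -10, n·A_6 = -10.
All equal -10, so all 6 points lie in one plane.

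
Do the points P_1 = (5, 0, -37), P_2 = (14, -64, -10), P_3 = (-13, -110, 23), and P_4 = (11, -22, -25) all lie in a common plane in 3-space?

A normal to the plane through P_1, P_2, P_3 is n = P_1P_2 × P_1P_3 = (-870, -1026, -2142).
The plane has equation n·P = 74904. For P_4: n·P_4 = 66552.
66552 ≠ 74904, so P_4 is off the plane.

No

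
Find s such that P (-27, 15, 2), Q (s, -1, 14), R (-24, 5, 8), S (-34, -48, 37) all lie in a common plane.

Normal to plane PRS: n = (28, -147, -259); plane equation n·X = -3479.
Requiring n·Q = -3479: (28)s + (-3479) = -3479.
So s = 0.

0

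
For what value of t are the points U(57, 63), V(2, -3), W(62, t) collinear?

69

The three points are collinear iff det[UV; UW] = 0.
This determinant is linear in t: (-55)t + (3795) = 0, so t = 69.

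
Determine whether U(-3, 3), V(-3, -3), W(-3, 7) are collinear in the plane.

Yes

UV = (0, -6), UW = (0, 4).
Checking proportionality: UW = -2/3·UV, so the vectors are parallel and the points are collinear.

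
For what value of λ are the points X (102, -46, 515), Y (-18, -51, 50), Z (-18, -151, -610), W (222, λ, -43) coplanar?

-196

The points are coplanar iff XY · (XZ × XW) = 0.
Expanding, this is linear in λ: (-79200)λ + (-15523200) = 0.
So λ = -196.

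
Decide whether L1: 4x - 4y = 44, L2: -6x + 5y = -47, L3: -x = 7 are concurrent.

No

Intersecting L1 and L2: solving the 2×2 system gives (x, y) = (-8, -19).
Substitute into L3: (-1)(-8) + (0)(-19) = 8.
But L3 requires 7 ≠ 8, so the three lines have no common point.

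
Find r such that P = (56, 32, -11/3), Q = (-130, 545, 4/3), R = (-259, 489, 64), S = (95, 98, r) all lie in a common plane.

Normal to plane PQR: n = (32428, 11011, 76593); plane equation n·X = 1887479.
Requiring n·S = 1887479: (76593)r + (4159738) = 1887479.
So r = -89/3.

-89/3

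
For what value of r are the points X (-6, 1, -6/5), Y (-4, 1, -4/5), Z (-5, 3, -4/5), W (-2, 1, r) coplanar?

Coplanarity ⇔ det[XY; XZ; XW] = 0.
Expanding, this is linear in r: (4)r + (8/5) = 0.
So r = -2/5.

-2/5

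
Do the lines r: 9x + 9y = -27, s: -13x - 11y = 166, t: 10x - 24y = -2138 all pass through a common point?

Intersecting r and s: solving the 2×2 system gives (x, y) = (-133/2, 127/2).
Substitute into t: (10)(-133/2) + (-24)(127/2) = -2189.
But t requires -2138 ≠ -2189, so the three lines have no common point.

No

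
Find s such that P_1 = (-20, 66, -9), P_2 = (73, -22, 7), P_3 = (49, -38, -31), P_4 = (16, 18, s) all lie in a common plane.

-15

Coplanarity ⇔ det[P_1P_2; P_1P_3; P_1P_4] = 0.
Expanding, this is linear in s: (-3600)s + (-54000) = 0.
So s = -15.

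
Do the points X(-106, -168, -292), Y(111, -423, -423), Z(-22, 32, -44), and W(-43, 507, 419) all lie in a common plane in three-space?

A normal to the plane through X, Y, Z is n = XY × XZ = (-37040, -64820, 64820).
The plane has equation n·P = -4111440. For W: n·W = -4111440.
Equal, so W lies in the plane and all four are coplanar.

Yes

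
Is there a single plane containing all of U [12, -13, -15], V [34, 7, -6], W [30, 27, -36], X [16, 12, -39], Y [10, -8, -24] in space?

Yes

The plane through U, V, W has normal n = UV × UW = (-780, 624, 520) and equation n·P = -25272.
Checking the remaining points: n·X = -25272, n·Y = -25272.
All equal -25272, so all 5 points lie in one plane.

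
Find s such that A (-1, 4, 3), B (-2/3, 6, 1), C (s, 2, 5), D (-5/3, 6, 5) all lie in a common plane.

-4/3

The points are coplanar iff AB · (AC × AD) = 0.
Expanding, this is linear in s: (-8)s + (-32/3) = 0.
So s = -4/3.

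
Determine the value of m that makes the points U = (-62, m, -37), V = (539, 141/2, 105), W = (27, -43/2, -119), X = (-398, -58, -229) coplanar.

26

The points are coplanar iff UV · (UW × UX) = 0.
Expanding, this is linear in m: (-38880)m + (1010880) = 0.
So m = 26.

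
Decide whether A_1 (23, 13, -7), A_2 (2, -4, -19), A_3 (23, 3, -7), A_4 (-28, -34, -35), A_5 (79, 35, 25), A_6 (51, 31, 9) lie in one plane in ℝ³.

The plane through A_1, A_2, A_3 has normal n = A_1A_2 × A_1A_3 = (-120, 0, 210) and equation n·P = -4230.
Checking the remaining points: n·A_4 = -3990, n·A_5 = -4230, n·A_6 = -4230.
Since n·A_4 = -3990 ≠ -4230, A_4 is off the plane and the points are not all coplanar.

No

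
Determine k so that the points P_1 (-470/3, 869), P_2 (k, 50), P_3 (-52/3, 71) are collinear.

The three points are collinear iff det[P_1P_2; P_1P_3] = 0.
This determinant is linear in k: (-798)k + (-10906) = 0, so k = -41/3.

-41/3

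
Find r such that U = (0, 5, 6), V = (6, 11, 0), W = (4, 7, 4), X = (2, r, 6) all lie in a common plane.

Coplanarity ⇔ det[UV; UW; UX] = 0.
Expanding, this is linear in r: (-12)r + (60) = 0.
So r = 5.

5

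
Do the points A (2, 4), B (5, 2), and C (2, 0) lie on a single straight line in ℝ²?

No

AB = (3, -2), AC = (0, -4).
Twice the signed area of △ABC is (3)(-4) − (-2)(0) = -12.
The area is nonzero, so the three points are not collinear.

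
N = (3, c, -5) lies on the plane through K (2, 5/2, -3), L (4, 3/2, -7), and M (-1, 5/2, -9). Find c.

2

The plane through K, L, M has equation 6x + 24y − 3z = 81.
Substituting N: (24)c + (33) = 81, so c = 2.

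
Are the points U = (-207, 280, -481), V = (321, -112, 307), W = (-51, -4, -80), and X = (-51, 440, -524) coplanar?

Yes

With U as base: UV = (528, -392, 788), UW = (156, -284, 401), UX = (156, 160, -43).
UW × UX = (-51948, 69264, 69264).
UV · (UW × UX) = 0.
The scalar triple product vanishes, so the four points are coplanar.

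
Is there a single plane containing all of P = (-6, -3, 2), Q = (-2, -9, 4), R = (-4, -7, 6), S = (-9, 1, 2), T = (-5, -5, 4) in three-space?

Yes

The plane through P, Q, R has normal n = PQ × PR = (-16, -12, -4) and equation n·X = 124.
Checking the remaining points: n·S = 124, n·T = 124.
All equal 124, so all 5 points lie in one plane.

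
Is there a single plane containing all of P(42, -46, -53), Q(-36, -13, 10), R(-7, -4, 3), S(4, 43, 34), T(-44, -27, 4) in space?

No

The plane through P, Q, R has normal n = PQ × PR = (-798, 1281, -1659) and equation n·X = -4515.
Checking the remaining points: n·S = -4515, n·T = -6111.
Since n·T = -6111 ≠ -4515, T is off the plane and the points are not all coplanar.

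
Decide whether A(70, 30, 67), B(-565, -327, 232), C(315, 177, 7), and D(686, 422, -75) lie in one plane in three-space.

Yes

With A as base: AB = (-635, -357, 165), AC = (245, 147, -60), AD = (616, 392, -142).
AC × AD = (2646, -2170, 5488).
AB · (AC × AD) = 0.
The scalar triple product vanishes, so the four points are coplanar.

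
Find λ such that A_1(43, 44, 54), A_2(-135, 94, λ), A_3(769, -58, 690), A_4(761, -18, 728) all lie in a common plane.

-73

Normal to plane A_1A_3A_4: n = (-29316, -32676, 28224); plane equation n·P = -1174236.
Requiring n·A_2 = -1174236: (28224)λ + (886116) = -1174236.
So λ = -73.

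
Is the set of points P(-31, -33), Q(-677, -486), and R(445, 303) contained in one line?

PQ = (-646, -453), PR = (476, 336).
det[PQ; PR] = (-646)(336) − (-453)(476) = -1428.
The determinant is nonzero, so they are not collinear.

No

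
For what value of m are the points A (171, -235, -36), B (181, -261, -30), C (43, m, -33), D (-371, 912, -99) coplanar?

18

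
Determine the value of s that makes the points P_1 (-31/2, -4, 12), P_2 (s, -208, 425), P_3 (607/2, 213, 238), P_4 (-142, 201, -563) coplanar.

Normal to plane P_1P_3P_4: n = (-171105, 154836, 185691/2); plane equation n·P = 6293859/2.
Requiring n·P_2 = 6293859/2: (-171105)s + (14506899/2) = 6293859/2.
So s = 24.

24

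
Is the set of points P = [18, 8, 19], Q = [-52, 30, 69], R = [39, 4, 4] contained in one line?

No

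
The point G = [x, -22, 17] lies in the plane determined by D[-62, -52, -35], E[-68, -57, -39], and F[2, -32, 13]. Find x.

Coplanarity requires DE · (DF × DG) = 0.
DE = (-6, -5, -4), DF = (64, 20, 48); the triple product is linear in x with coefficient -160 and constant term 1440.
Setting it to zero: x = 9.

9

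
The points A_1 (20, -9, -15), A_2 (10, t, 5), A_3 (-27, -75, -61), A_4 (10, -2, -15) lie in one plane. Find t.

41

Normal to plane A_1A_3A_4: n = (322, 460, -989); plane equation n·P = 17135.
Requiring n·A_2 = 17135: (460)t + (-1725) = 17135.
So t = 41.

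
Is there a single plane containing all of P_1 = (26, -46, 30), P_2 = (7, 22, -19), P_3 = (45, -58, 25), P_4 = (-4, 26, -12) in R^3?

No

With P_1 as base: P_1P_2 = (-19, 68, -49), P_1P_3 = (19, -12, -5), P_1P_4 = (-30, 72, -42).
P_1P_3 × P_1P_4 = (864, 948, 1008).
P_1P_2 · (P_1P_3 × P_1P_4) = -1344.
Since -1344 ≠ 0, the four points are not coplanar.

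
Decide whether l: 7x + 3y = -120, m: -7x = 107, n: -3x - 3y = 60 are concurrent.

Intersecting l and m: solving the 2×2 system gives (x, y) = (-107/7, -13/3).
Substitute into n: (-3)(-107/7) + (-3)(-13/3) = 412/7.
But n requires 60 ≠ 412/7, so the three lines have no common point.

No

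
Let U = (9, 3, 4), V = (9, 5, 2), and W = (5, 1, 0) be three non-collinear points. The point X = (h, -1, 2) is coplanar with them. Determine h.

A normal to the plane is n = UV × UW = (-12, 8, 8).
X lies in the plane iff n · UX = 0.
This gives (-12)h + (60) = 0, so h = 5.

5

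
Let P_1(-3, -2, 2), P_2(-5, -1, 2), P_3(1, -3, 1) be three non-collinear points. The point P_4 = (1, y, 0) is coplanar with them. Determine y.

-2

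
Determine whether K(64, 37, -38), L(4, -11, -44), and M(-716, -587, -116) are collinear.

Yes

KL = (-60, -48, -6), KM = (-780, -624, -78).
Each component of KM is 13 times the corresponding component of KL, so KM = 13·KL and the points are collinear.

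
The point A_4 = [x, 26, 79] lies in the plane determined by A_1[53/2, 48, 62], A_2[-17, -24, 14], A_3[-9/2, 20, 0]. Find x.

47/2

A normal to the plane is n = A_1A_2 × A_1A_3 = (3120, -1209, -1014).
A_4 lies in the plane iff n · A_1A_4 = 0.
This gives (3120)x + (-73320) = 0, so x = 47/2.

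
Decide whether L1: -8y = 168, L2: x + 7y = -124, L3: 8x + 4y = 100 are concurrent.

Yes

Intersecting L1 and L2: solving the 2×2 system gives (x, y) = (23, -21).
Substitute into L3: (8)(23) + (4)(-21) = 100.
This equals 100, so (23, -21) lies on all three lines and they are concurrent.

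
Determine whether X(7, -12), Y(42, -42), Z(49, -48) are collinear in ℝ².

XY = (35, -30), XZ = (42, -36).
det[XY; XZ] = (35)(-36) − (-30)(42) = 0.
The determinant is zero, so the points are collinear.

Yes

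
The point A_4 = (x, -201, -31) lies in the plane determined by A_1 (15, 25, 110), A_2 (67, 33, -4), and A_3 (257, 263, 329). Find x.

Coplanarity requires A_1A_2 · (A_1A_3 × A_1A_4) = 0.
A_1A_2 = (52, 8, -114), A_1A_3 = (242, 238, 219); the triple product is linear in x with coefficient 28884 and constant term 6903276.
Setting it to zero: x = -239.

-239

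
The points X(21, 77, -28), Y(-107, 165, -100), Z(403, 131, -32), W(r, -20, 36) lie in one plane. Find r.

-14

Coplanarity ⇔ det[XY; XZ; XW] = 0.
Expanding, this is linear in r: (3536)r + (49504) = 0.
So r = -14.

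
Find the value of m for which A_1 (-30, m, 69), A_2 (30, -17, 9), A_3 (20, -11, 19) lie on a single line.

19

Collinearity requires A_1A_2 × A_1A_3 = 0; each component is linear in m.
The x-component gives (-10)m + (190) = 0, so m = 19.
The remaining components then also vanish.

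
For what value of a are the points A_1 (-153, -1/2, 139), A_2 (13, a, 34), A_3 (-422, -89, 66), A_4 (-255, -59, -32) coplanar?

Coplanarity ⇔ det[A_1A_2; A_1A_3; A_1A_4] = 0.
Expanding, this is linear in a: (-38553)a + (1079484) = 0.
So a = 28.

28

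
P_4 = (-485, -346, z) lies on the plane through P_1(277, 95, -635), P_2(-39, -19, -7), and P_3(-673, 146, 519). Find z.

1189

Coplanarity requires P_1P_2 · (P_1P_3 × P_1P_4) = 0.
P_1P_2 = (-316, -114, 628), P_1P_3 = (-950, 51, 1154); the triple product is linear in z with coefficient -124416 and constant term 147930624.
Setting it to zero: z = 1189.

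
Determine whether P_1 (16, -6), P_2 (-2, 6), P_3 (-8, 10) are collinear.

P_1P_2 = (-18, 12), P_1P_3 = (-24, 16).
Twice the signed area of △P_1P_2P_3 is (-18)(16) − (12)(-24) = 0.
The triangle is degenerate (zero area), so the points are collinear.

Yes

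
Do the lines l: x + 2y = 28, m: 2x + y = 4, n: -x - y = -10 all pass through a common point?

Intersecting l and m: solving the 2×2 system gives (x, y) = (-20/3, 52/3).
Substitute into n: (-1)(-20/3) + (-1)(52/3) = -32/3.
But n requires -10 ≠ -32/3, so the three lines have no common point.

No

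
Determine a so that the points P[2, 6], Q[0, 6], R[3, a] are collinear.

The three points are collinear iff det[PQ; PR] = 0.
This determinant is linear in a: (-2)a + (12) = 0, so a = 6.

6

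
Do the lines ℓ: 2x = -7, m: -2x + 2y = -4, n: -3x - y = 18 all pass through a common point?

No

Intersecting ℓ and m: solving the 2×2 system gives (x, y) = (-7/2, -11/2).
Substitute into n: (-3)(-7/2) + (-1)(-11/2) = 16.
But n requires 18 ≠ 16, so the three lines have no common point.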